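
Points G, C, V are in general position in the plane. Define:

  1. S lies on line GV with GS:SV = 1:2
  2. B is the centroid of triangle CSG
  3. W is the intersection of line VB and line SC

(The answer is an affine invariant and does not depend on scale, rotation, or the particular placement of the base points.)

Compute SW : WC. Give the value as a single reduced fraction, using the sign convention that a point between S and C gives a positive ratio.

Choose coordinates G = (0, 0), C = (1, 0), V = (0, 1).
1. S lies on line GV with GS:SV = 1:2 ⇒ S = (0, 1/3)
2. B is the centroid of triangle CSG ⇒ B = (1/3, 1/9)
3. W is the intersection of line VB and line SC ⇒ W = (2/7, 5/21)
W = S + t·(C−S) with t = 2/7, so SW:WC = t:(1−t) = 2/7:5/7

SW:WC = 2/5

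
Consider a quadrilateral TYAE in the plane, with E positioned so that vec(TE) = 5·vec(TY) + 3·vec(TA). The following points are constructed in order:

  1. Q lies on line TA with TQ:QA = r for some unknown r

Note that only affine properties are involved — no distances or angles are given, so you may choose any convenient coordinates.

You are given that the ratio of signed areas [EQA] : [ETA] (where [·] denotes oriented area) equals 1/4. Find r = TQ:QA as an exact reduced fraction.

Work in coordinates with T = (0, 0), Y = (1, 0), A = (0, 1), E = (5, 3).
1. With TQ:QA = r, write λ = r/(r+1) so Q = T + λ·(A−T); Q is affine-linear in λ
Every point depending on Q is an affine combination of Q and λ-independent points, so each such coordinate is linear in λ; the λ² term in each signed area is a multiple of (A−T)×(A−T) = 0, so 2·[EQA] and 2·[ETA] are each linear in λ. Evaluating at λ=0 and λ=1:
  2·[EQA] = 5·λ − 5,   2·[ETA] = -5
So [EQA]:[ETA] = (5·λ − 5) / (-5). Setting this equal to 1/4:
  5·λ − 5 = 1/4·(-5)  ⇒  λ = 3/4
Then r = λ/(1−λ) = (3/4)/(1/4) = 3. Check: with r = 3, Q = (0, 3/4) and [EQA]:[ETA] = 1/4 as required.

r = 3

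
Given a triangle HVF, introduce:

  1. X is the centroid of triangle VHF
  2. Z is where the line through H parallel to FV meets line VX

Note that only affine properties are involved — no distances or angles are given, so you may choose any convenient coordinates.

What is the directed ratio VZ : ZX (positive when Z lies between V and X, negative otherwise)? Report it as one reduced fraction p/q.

VZ:ZX = -3/2

Choose coordinates H = (0, 0), V = (1, 0), F = (0, 1).
1. X is the centroid of triangle VHF ⇒ X = (1/3, 1/3)
2. Z is where the line through H parallel to FV meets line VX ⇒ Z = (-1, 1)
Z = V + t·(X−V) with t = 3, so VZ:ZX = t:(1−t) = 3:-2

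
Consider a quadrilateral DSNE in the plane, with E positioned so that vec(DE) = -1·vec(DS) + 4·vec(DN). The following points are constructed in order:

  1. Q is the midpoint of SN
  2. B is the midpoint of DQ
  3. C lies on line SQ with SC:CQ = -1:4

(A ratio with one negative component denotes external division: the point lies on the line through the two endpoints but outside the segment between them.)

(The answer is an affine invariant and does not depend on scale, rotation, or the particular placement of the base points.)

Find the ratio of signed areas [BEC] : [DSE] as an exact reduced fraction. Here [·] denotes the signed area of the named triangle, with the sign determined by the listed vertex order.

Assign D = (0, 0), S = (1, 0), N = (0, 1), E = (-1, 4) — the answer is frame-independent, so this choice is without loss of generality.
1. Q is the midpoint of SN ⇒ Q = (1/2, 1/2)
2. B is the midpoint of DQ ⇒ B = (1/4, 1/4)
3. C lies on line SQ with SC:CQ = -1:4 ⇒ C = (7/6, -1/6)
2·[BEC] = -35/12, 2·[DSE] = 4
[BEC]:[DSE] = -35/12:4 = -35/48

[BEC]:[DSE] = -35/48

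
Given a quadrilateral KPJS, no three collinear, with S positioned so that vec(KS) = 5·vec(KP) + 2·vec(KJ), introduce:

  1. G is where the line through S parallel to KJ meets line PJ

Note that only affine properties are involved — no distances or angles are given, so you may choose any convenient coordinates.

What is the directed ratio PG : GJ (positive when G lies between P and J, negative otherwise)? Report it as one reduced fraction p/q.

PG:GJ = -4/5

Assign K = (0, 0), P = (1, 0), J = (0, 1), S = (5, 2) — the answer is frame-independent, so this choice is without loss of generality.
1. G is where the line through S parallel to KJ meets line PJ ⇒ G = (5, -4)
G = P + t·(J−P) with t = -4, so PG:GJ = t:(1−t) = -4:5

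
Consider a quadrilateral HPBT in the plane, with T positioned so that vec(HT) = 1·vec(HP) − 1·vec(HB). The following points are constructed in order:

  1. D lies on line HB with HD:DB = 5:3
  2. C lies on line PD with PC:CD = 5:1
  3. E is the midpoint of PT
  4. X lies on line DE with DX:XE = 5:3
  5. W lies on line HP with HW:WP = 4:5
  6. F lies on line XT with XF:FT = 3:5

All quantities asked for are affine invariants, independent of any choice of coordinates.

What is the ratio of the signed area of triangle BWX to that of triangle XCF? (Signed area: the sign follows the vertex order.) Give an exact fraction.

[BWX]:[XCF] = 112/57

Choose coordinates H = (0, 0), P = (1, 0), B = (0, 1), T = (1, -1).
1. D lies on line HB with HD:DB = 5:3 ⇒ D = (0, 5/8)
2. C lies on line PD with PC:CD = 5:1 ⇒ C = (1/6, 25/48)
3. E is the midpoint of PT ⇒ E = (1, -1/2)
4. X lies on line DE with DX:XE = 5:3 ⇒ X = (5/8, -5/64)
5. W lies on line HP with HW:WP = 4:5 ⇒ W = (4/9, 0)
6. F lies on line XT with XF:FT = 3:5 ⇒ F = (49/64, -217/512)
2·[BWX] = 7/48, 2·[XCF] = 19/256
[BWX]:[XCF] = 7/48:19/256 = 112/57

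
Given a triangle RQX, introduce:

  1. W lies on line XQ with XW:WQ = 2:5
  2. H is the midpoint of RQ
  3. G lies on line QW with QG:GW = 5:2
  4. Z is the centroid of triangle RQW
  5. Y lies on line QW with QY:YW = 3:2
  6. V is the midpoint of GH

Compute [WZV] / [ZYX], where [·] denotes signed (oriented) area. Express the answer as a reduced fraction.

Set R = (0, 0), Q = (1, 0), X = (0, 1); any affine frame gives the same invariant.
1. W lies on line XQ with XW:WQ = 2:5 ⇒ W = (2/7, 5/7)
2. H is the midpoint of RQ ⇒ H = (1/2, 0)
3. G lies on line QW with QG:GW = 5:2 ⇒ G = (24/49, 25/49)
4. Z is the centroid of triangle RQW ⇒ Z = (3/7, 5/21)
5. Y lies on line QW with QY:YW = 3:2 ⇒ Y = (4/7, 3/7)
6. V is the midpoint of GH ⇒ V = (97/196, 25/98)
2·[WZV] = 5/147, 2·[ZYX] = 4/21
[WZV]:[ZYX] = 5/147:4/21 = 5/28

[WZV]:[ZYX] = 5/28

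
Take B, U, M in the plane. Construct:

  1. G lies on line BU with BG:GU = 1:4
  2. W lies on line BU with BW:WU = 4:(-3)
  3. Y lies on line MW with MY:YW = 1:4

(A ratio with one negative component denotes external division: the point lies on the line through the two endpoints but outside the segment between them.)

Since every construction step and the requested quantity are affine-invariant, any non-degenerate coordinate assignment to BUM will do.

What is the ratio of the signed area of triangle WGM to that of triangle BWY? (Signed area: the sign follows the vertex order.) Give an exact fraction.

[WGM]:[BWY] = -19/16

Choose coordinates B = (0, 0), U = (1, 0), M = (0, 1).
1. G lies on line BU with BG:GU = 1:4 ⇒ G = (1/5, 0)
2. W lies on line BU with BW:WU = 4:(-3) ⇒ W = (4, 0)
3. Y lies on line MW with MY:YW = 1:4 ⇒ Y = (4/5, 4/5)
2·[WGM] = -19/5, 2·[BWY] = 16/5
[WGM]:[BWY] = -19/5:16/5 = -19/16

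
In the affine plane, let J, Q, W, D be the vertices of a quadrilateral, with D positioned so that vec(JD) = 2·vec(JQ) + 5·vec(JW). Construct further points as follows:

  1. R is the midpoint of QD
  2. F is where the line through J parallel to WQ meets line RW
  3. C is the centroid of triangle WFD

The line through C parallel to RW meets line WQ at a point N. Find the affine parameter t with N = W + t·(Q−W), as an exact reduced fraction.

t = -1/3

Assign J = (0, 0), Q = (1, 0), W = (0, 1), D = (2, 5) — the answer is frame-independent, so this choice is without loss of generality.
1. R is the midpoint of QD ⇒ R = (3/2, 5/2)
2. F is where the line through J parallel to WQ meets line RW ⇒ F = (-1/2, 1/2)
3. C is the centroid of triangle WFD ⇒ C = (1/2, 13/6)
through C parallel to RW: direction (-3/2, -3/2); meets WQ at N = (-1/3, 4/3)
N = W + t·(Q−W) with t = -1/3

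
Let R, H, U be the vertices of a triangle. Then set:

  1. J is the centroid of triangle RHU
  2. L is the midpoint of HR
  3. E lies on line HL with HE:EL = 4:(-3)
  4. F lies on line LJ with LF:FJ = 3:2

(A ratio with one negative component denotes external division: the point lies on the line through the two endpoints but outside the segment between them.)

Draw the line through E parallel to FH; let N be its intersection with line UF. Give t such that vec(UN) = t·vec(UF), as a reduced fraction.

Choose coordinates R = (0, 0), H = (1, 0), U = (0, 1).
1. J is the centroid of triangle RHU ⇒ J = (1/3, 1/3)
2. L is the midpoint of HR ⇒ L = (1/2, 0)
3. E lies on line HL with HE:EL = 4:(-3) ⇒ E = (-1, 0)
4. F lies on line LJ with LF:FJ = 3:2 ⇒ F = (2/5, 1/5)
through E parallel to FH: direction (3/5, -1/5); meets UF at N = (4/5, -3/5)
N = U + t·(F−U) with t = 2

t = 2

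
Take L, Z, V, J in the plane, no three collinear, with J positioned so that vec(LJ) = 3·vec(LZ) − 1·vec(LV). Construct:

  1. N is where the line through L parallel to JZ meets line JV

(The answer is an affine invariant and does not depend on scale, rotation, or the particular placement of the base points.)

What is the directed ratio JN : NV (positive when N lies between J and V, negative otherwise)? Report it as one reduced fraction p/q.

JN:NV = -1/2

Assign L = (0, 0), Z = (1, 0), V = (0, 1), J = (3, -1) — the answer is frame-independent, so this choice is without loss of generality.
1. N is where the line through L parallel to JZ meets line JV ⇒ N = (6, -3)
N = J + t·(V−J) with t = -1, so JN:NV = t:(1−t) = -1:2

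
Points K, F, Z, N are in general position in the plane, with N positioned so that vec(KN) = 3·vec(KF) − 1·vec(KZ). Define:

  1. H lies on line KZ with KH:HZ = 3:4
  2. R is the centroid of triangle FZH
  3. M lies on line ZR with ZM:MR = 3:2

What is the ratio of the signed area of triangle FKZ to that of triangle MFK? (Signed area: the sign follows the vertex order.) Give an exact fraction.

Set K = (0, 0), F = (1, 0), Z = (0, 1), N = (3, -1); any affine frame gives the same invariant.
1. H lies on line KZ with KH:HZ = 3:4 ⇒ H = (0, 3/7)
2. R is the centroid of triangle FZH ⇒ R = (1/3, 10/21)
3. M lies on line ZR with ZM:MR = 3:2 ⇒ M = (1/5, 24/35)
2·[FKZ] = -1, 2·[MFK] = -24/35
[FKZ]:[MFK] = -1:-24/35 = 35/24

[FKZ]:[MFK] = 35/24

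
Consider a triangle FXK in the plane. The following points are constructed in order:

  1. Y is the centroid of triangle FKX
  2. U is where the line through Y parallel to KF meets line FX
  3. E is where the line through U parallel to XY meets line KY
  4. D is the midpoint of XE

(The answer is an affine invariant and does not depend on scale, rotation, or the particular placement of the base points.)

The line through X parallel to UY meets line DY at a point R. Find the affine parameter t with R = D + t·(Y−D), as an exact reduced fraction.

t = -1/2

Set F = (0, 0), X = (1, 0), K = (0, 1); any affine frame gives the same invariant.
1. Y is the centroid of triangle FKX ⇒ Y = (1/3, 1/3)
2. U is where the line through Y parallel to KF meets line FX ⇒ U = (1/3, 0)
3. E is where the line through U parallel to XY meets line KY ⇒ E = (5/9, -1/9)
4. D is the midpoint of XE ⇒ D = (7/9, -1/18)
through X parallel to UY: direction (0, 1/3); meets DY at R = (1, -1/4)
R = D + t·(Y−D) with t = -1/2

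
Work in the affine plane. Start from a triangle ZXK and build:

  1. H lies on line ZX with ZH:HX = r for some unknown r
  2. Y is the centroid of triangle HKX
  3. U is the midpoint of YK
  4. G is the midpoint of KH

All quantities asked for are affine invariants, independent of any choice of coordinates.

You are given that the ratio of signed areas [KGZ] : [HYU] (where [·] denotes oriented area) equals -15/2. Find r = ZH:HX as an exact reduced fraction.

Set Z = (0, 0), X = (1, 0), K = (0, 1); any affine frame gives the same invariant.
1. With ZH:HX = r, write λ = r/(r+1) so H = Z + λ·(X−Z); H is affine-linear in λ
2. Y is the centroid of triangle HKX ⇒ Y is an affine combination of earlier points and hence also affine-linear in λ
3. U is the midpoint of YK ⇒ U is an affine combination of earlier points and hence also affine-linear in λ
4. G is the midpoint of KH ⇒ G is an affine combination of earlier points and hence also affine-linear in λ
Every point depending on H is an affine combination of H and λ-independent points, so each such coordinate is linear in λ; the λ² term in each signed area is a multiple of (X−Z)×(X−Z) = 0, so 2·[KGZ] and 2·[HYU] are each linear in λ. Evaluating at λ=0 and λ=1:
  2·[KGZ] = -1/2·λ,   2·[HYU] = -1/6·λ + 1/6
So [KGZ]:[HYU] = (-1/2·λ) / (-1/6·λ + 1/6). Setting this equal to -15/2:
  -1/2·λ = -15/2·(-1/6·λ + 1/6)  ⇒  λ = 5/7
Then r = λ/(1−λ) = (5/7)/(2/7) = 5/2. Check: with r = 5/2, H = (5/7, 0) and [KGZ]:[HYU] = -15/2 as required.

r = 5/2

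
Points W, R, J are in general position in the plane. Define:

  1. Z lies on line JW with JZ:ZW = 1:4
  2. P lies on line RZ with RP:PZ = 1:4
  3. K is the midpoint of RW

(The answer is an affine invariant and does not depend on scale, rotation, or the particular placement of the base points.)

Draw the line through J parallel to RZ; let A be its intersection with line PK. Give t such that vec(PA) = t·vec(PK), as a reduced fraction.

t = -1/2

Choose coordinates W = (0, 0), R = (1, 0), J = (0, 1).
1. Z lies on line JW with JZ:ZW = 1:4 ⇒ Z = (0, 4/5)
2. P lies on line RZ with RP:PZ = 1:4 ⇒ P = (4/5, 4/25)
3. K is the midpoint of RW ⇒ K = (1/2, 0)
through J parallel to RZ: direction (-1, 4/5); meets PK at A = (19/20, 6/25)
A = P + t·(K−P) with t = -1/2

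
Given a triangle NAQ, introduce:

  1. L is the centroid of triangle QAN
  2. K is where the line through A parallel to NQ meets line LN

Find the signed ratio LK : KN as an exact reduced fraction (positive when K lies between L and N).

Choose coordinates N = (0, 0), A = (1, 0), Q = (0, 1).
1. L is the centroid of triangle QAN ⇒ L = (1/3, 1/3)
2. K is where the line through A parallel to NQ meets line LN ⇒ K = (1, 1)
K = L + t·(N−L) with t = -2, so LK:KN = t:(1−t) = -2:3

LK:KN = -2/3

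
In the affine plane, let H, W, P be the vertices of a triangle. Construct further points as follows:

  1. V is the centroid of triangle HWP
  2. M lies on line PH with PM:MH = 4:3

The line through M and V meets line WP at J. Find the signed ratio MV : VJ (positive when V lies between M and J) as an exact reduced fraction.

Choose coordinates H = (0, 0), W = (1, 0), P = (0, 1).
1. V is the centroid of triangle HWP ⇒ V = (1/3, 1/3)
2. M lies on line PH with PM:MH = 4:3 ⇒ M = (0, 3/7)
line MV meets WP at J = (4/5, 1/5)
V = M + t·(J−M) with t = 5/12, so MV:VJ = 5/12:7/12

MV:VJ = 5/7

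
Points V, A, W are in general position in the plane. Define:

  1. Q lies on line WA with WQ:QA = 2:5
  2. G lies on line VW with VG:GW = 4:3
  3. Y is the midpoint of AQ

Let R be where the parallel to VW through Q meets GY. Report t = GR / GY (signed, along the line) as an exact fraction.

t = 4/9

Choose coordinates V = (0, 0), A = (1, 0), W = (0, 1).
1. Q lies on line WA with WQ:QA = 2:5 ⇒ Q = (2/7, 5/7)
2. G lies on line VW with VG:GW = 4:3 ⇒ G = (0, 4/7)
3. Y is the midpoint of AQ ⇒ Y = (9/14, 5/14)
through Q parallel to VW: direction (0, 1); meets GY at R = (2/7, 10/21)
R = G + t·(Y−G) with t = 4/9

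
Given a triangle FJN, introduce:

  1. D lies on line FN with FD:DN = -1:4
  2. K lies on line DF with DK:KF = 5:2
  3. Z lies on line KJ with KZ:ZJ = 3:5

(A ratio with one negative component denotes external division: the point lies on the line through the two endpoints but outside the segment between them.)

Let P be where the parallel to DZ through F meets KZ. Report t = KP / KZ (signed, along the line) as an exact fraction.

t = -2/5

Assign F = (0, 0), J = (1, 0), N = (0, 1) — the answer is frame-independent, so this choice is without loss of generality.
1. D lies on line FN with FD:DN = -1:4 ⇒ D = (0, -1/3)
2. K lies on line DF with DK:KF = 5:2 ⇒ K = (0, -2/21)
3. Z lies on line KJ with KZ:ZJ = 3:5 ⇒ Z = (3/8, -5/84)
through F parallel to DZ: direction (3/8, 23/84); meets KZ at P = (-3/20, -23/210)
P = K + t·(Z−K) with t = -2/5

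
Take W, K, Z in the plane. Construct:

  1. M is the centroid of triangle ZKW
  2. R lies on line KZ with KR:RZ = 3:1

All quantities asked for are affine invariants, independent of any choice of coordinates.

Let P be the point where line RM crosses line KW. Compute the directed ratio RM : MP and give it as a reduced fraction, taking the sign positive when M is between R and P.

RM:MP = 5/4

Work in coordinates with W = (0, 0), K = (1, 0), Z = (0, 1).
1. M is the centroid of triangle ZKW ⇒ M = (1/3, 1/3)
2. R lies on line KZ with KR:RZ = 3:1 ⇒ R = (1/4, 3/4)
line RM meets KW at P = (2/5, 0)
M = R + t·(P−R) with t = 5/9, so RM:MP = 5/9:4/9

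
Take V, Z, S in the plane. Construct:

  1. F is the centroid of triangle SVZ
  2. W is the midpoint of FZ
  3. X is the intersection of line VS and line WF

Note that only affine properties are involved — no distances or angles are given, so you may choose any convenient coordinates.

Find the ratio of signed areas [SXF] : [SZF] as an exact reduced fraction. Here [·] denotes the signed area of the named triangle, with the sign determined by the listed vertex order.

[SXF]:[SZF] = -1/2

Choose coordinates V = (0, 0), Z = (1, 0), S = (0, 1).
1. F is the centroid of triangle SVZ ⇒ F = (1/3, 1/3)
2. W is the midpoint of FZ ⇒ W = (2/3, 1/6)
3. X is the intersection of line VS and line WF ⇒ X = (0, 1/2)
2·[SXF] = 1/6, 2·[SZF] = -1/3
[SXF]:[SZF] = 1/6:-1/3 = -1/2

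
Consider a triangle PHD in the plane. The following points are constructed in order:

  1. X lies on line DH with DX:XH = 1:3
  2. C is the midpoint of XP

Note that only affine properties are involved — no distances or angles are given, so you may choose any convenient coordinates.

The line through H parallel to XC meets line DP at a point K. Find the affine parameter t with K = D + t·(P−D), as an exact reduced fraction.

Set P = (0, 0), H = (1, 0), D = (0, 1); any affine frame gives the same invariant.
1. X lies on line DH with DX:XH = 1:3 ⇒ X = (1/4, 3/4)
2. C is the midpoint of XP ⇒ C = (1/8, 3/8)
through H parallel to XC: direction (-1/8, -3/8); meets DP at K = (0, -3)
K = D + t·(P−D) with t = 4

t = 4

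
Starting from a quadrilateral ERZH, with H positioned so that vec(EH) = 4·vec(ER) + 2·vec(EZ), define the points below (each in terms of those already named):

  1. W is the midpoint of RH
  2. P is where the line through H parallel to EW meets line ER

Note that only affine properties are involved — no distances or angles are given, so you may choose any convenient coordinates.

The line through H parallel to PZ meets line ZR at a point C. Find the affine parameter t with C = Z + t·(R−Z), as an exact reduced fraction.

t = 3/2

Choose coordinates E = (0, 0), R = (1, 0), Z = (0, 1), H = (4, 2).
1. W is the midpoint of RH ⇒ W = (5/2, 1)
2. P is where the line through H parallel to EW meets line ER ⇒ P = (-1, 0)
through H parallel to PZ: direction (1, 1); meets ZR at C = (3/2, -1/2)
C = Z + t·(R−Z) with t = 3/2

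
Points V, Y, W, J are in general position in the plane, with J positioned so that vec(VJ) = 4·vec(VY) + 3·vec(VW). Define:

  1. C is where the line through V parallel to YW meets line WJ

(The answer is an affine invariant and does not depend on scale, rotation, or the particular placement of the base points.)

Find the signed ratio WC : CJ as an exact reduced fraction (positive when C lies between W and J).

Set V = (0, 0), Y = (1, 0), W = (0, 1), J = (4, 3); any affine frame gives the same invariant.
1. C is where the line through V parallel to YW meets line WJ ⇒ C = (-2/3, 2/3)
C = W + t·(J−W) with t = -1/6, so WC:CJ = t:(1−t) = -1/6:7/6

WC:CJ = -1/7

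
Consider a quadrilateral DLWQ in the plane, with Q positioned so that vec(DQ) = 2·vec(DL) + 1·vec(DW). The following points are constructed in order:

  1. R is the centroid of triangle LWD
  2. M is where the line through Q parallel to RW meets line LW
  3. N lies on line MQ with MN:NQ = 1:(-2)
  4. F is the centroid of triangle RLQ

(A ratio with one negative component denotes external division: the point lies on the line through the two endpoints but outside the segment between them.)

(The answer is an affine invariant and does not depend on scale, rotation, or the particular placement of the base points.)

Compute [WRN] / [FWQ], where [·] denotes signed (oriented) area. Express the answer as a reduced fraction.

Assign D = (0, 0), L = (1, 0), W = (0, 1), Q = (2, 1) — the answer is frame-independent, so this choice is without loss of generality.
1. R is the centroid of triangle LWD ⇒ R = (1/3, 1/3)
2. M is where the line through Q parallel to RW meets line LW ⇒ M = (4, -3)
3. N lies on line MQ with MN:NQ = 1:(-2) ⇒ N = (6, -7)
4. F is the centroid of triangle RLQ ⇒ F = (10/9, 4/9)
2·[WRN] = 4/3, 2·[FWQ] = -10/9
[WRN]:[FWQ] = 4/3:-10/9 = -6/5

[WRN]:[FWQ] = -6/5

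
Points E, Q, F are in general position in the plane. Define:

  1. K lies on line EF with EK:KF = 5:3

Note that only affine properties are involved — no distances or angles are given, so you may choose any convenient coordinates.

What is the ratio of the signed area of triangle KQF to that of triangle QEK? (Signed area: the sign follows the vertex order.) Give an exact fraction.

[KQF]:[QEK] = -3/5

Work in coordinates with E = (0, 0), Q = (1, 0), F = (0, 1).
1. K lies on line EF with EK:KF = 5:3 ⇒ K = (0, 5/8)
2·[KQF] = 3/8, 2·[QEK] = -5/8
[KQF]:[QEK] = 3/8:-5/8 = -3/5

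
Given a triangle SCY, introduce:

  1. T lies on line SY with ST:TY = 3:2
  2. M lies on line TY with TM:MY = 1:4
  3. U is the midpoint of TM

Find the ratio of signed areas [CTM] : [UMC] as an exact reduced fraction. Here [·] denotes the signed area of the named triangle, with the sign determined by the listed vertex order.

Set S = (0, 0), C = (1, 0), Y = (0, 1); any affine frame gives the same invariant.
1. T lies on line SY with ST:TY = 3:2 ⇒ T = (0, 3/5)
2. M lies on line TY with TM:MY = 1:4 ⇒ M = (0, 17/25)
3. U is the midpoint of TM ⇒ U = (0, 16/25)
2·[CTM] = -2/25, 2·[UMC] = -1/25
[CTM]:[UMC] = -2/25:-1/25 = 2

[CTM]:[UMC] = 2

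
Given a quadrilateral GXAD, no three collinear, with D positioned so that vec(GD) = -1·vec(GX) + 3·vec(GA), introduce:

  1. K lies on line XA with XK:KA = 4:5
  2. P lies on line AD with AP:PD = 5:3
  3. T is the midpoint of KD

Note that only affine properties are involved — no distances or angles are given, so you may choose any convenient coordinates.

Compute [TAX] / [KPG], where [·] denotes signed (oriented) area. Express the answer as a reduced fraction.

Set G = (0, 0), X = (1, 0), A = (0, 1), D = (-1, 3); any affine frame gives the same invariant.
1. K lies on line XA with XK:KA = 4:5 ⇒ K = (5/9, 4/9)
2. P lies on line AD with AP:PD = 5:3 ⇒ P = (-5/8, 9/4)
3. T is the midpoint of KD ⇒ T = (-2/9, 31/18)
2·[TAX] = 1/2, 2·[KPG] = 55/36
[TAX]:[KPG] = 1/2:55/36 = 18/55

[TAX]:[KPG] = 18/55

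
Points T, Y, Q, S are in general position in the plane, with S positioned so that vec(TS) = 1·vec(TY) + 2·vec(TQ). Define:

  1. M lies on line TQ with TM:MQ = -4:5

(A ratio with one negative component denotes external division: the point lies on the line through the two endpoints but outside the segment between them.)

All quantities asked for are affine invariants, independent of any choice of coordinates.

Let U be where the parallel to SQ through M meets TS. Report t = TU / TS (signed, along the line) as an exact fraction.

t = -4

Assign T = (0, 0), Y = (1, 0), Q = (0, 1), S = (1, 2) — the answer is frame-independent, so this choice is without loss of generality.
1. M lies on line TQ with TM:MQ = -4:5 ⇒ M = (0, -4)
through M parallel to SQ: direction (-1, -1); meets TS at U = (-4, -8)
U = T + t·(S−T) with t = -4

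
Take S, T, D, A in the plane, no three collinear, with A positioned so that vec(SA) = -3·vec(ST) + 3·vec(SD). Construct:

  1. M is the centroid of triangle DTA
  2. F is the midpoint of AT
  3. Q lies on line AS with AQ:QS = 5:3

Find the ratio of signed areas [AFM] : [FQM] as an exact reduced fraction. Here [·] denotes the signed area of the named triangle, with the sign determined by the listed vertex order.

[AFM]:[FQM] = 8/7

Assign S = (0, 0), T = (1, 0), D = (0, 1), A = (-3, 3) — the answer is frame-independent, so this choice is without loss of generality.
1. M is the centroid of triangle DTA ⇒ M = (-2/3, 4/3)
2. F is the midpoint of AT ⇒ F = (-1, 3/2)
3. Q lies on line AS with AQ:QS = 5:3 ⇒ Q = (-9/8, 9/8)
2·[AFM] = 1/6, 2·[FQM] = 7/48
[AFM]:[FQM] = 1/6:7/48 = 8/7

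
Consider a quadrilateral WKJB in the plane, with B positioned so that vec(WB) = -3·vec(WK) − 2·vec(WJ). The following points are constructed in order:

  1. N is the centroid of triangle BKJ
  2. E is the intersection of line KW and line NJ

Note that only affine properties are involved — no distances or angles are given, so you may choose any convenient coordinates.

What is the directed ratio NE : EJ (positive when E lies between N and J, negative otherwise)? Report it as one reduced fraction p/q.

Set W = (0, 0), K = (1, 0), J = (0, 1), B = (-3, -2); any affine frame gives the same invariant.
1. N is the centroid of triangle BKJ ⇒ N = (-2/3, -1/3)
2. E is the intersection of line KW and line NJ ⇒ E = (-1/2, 0)
E = N + t·(J−N) with t = 1/4, so NE:EJ = t:(1−t) = 1/4:3/4

NE:EJ = 1/3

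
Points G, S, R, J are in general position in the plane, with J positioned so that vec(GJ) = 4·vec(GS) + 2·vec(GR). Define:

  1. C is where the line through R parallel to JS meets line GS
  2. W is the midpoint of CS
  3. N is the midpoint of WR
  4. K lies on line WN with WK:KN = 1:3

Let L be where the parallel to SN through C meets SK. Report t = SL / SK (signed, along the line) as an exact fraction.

Assign G = (0, 0), S = (1, 0), R = (0, 1), J = (4, 2) — the answer is frame-independent, so this choice is without loss of generality.
1. C is where the line through R parallel to JS meets line GS ⇒ C = (-3/2, 0)
2. W is the midpoint of CS ⇒ W = (-1/4, 0)
3. N is the midpoint of WR ⇒ N = (-1/8, 1/2)
4. K lies on line WN with WK:KN = 1:3 ⇒ K = (-7/32, 1/8)
through C parallel to SN: direction (-9/8, 1/2); meets SK at L = (-9/4, 1/3)
L = S + t·(K−S) with t = 8/3

t = 8/3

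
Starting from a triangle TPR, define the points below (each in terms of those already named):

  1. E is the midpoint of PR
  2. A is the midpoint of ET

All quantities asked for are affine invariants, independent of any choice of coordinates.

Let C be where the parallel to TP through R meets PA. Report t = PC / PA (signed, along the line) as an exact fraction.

Choose coordinates T = (0, 0), P = (1, 0), R = (0, 1).
1. E is the midpoint of PR ⇒ E = (1/2, 1/2)
2. A is the midpoint of ET ⇒ A = (1/4, 1/4)
through R parallel to TP: direction (1, 0); meets PA at C = (-2, 1)
C = P + t·(A−P) with t = 4

t = 4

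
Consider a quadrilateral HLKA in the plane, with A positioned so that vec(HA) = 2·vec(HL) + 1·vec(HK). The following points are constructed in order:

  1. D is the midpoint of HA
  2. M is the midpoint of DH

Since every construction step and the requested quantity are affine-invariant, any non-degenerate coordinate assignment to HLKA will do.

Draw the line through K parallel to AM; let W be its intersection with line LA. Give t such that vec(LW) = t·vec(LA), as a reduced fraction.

Choose coordinates H = (0, 0), L = (1, 0), K = (0, 1), A = (2, 1).
1. D is the midpoint of HA ⇒ D = (1, 1/2)
2. M is the midpoint of DH ⇒ M = (1/2, 1/4)
through K parallel to AM: direction (-3/2, -3/4); meets LA at W = (4, 3)
W = L + t·(A−L) with t = 3

t = 3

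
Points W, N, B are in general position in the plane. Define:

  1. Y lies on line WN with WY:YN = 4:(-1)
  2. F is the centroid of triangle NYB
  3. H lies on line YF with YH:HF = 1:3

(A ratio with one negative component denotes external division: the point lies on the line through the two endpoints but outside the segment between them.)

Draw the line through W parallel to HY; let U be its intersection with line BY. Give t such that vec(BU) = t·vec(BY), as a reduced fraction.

t = 5

Assign W = (0, 0), N = (1, 0), B = (0, 1) — the answer is frame-independent, so this choice is without loss of generality.
1. Y lies on line WN with WY:YN = 4:(-1) ⇒ Y = (4/3, 0)
2. F is the centroid of triangle NYB ⇒ F = (7/9, 1/3)
3. H lies on line YF with YH:HF = 1:3 ⇒ H = (43/36, 1/12)
through W parallel to HY: direction (5/36, -1/12); meets BY at U = (20/3, -4)
U = B + t·(Y−B) with t = 5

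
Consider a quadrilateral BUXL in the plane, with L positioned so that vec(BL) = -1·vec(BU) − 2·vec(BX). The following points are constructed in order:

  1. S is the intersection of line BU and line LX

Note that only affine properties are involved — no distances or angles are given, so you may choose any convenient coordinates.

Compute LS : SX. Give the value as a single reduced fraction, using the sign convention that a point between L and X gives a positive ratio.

LS:SX = 2

Choose coordinates B = (0, 0), U = (1, 0), X = (0, 1), L = (-1, -2).
1. S is the intersection of line BU and line LX ⇒ S = (-1/3, 0)
S = L + t·(X−L) with t = 2/3, so LS:SX = t:(1−t) = 2/3:1/3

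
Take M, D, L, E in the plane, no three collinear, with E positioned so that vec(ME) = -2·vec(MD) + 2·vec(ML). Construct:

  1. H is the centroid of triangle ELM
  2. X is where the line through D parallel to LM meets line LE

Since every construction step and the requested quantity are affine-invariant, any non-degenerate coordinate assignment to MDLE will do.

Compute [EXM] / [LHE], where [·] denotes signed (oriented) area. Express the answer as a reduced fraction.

Choose coordinates M = (0, 0), D = (1, 0), L = (0, 1), E = (-2, 2).
1. H is the centroid of triangle ELM ⇒ H = (-2/3, 1)
2. X is where the line through D parallel to LM meets line LE ⇒ X = (1, 1/2)
2·[EXM] = -3, 2·[LHE] = -2/3
[EXM]:[LHE] = -3:-2/3 = 9/2

[EXM]:[LHE] = 9/2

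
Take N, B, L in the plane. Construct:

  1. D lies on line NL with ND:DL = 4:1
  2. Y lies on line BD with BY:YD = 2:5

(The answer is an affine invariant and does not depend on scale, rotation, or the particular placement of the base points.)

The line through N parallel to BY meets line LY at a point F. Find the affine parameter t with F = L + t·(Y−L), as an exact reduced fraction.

Work in coordinates with N = (0, 0), B = (1, 0), L = (0, 1).
1. D lies on line NL with ND:DL = 4:1 ⇒ D = (0, 4/5)
2. Y lies on line BD with BY:YD = 2:5 ⇒ Y = (5/7, 8/35)
through N parallel to BY: direction (-2/7, 8/35); meets LY at F = (25/7, -20/7)
F = L + t·(Y−L) with t = 5

t = 5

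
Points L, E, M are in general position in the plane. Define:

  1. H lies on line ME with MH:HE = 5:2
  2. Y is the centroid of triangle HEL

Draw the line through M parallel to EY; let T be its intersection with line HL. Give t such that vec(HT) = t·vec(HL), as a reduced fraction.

Set L = (0, 0), E = (1, 0), M = (0, 1); any affine frame gives the same invariant.
1. H lies on line ME with MH:HE = 5:2 ⇒ H = (5/7, 2/7)
2. Y is the centroid of triangle HEL ⇒ Y = (4/7, 2/21)
through M parallel to EY: direction (-3/7, 2/21); meets HL at T = (45/28, 9/14)
T = H + t·(L−H) with t = -5/4

t = -5/4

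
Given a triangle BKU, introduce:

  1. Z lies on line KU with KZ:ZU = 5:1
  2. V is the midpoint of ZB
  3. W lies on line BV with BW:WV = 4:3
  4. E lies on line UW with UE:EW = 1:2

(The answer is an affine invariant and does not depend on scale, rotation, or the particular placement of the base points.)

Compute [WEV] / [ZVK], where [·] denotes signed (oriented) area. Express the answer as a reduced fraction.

[WEV]:[ZVK] = -2/35

Work in coordinates with B = (0, 0), K = (1, 0), U = (0, 1).
1. Z lies on line KU with KZ:ZU = 5:1 ⇒ Z = (1/6, 5/6)
2. V is the midpoint of ZB ⇒ V = (1/12, 5/12)
3. W lies on line BV with BW:WV = 4:3 ⇒ W = (1/21, 5/21)
4. E lies on line UW with UE:EW = 1:2 ⇒ E = (1/63, 47/63)
2·[WEV] = -1/42, 2·[ZVK] = 5/12
[WEV]:[ZVK] = -1/42:5/12 = -2/35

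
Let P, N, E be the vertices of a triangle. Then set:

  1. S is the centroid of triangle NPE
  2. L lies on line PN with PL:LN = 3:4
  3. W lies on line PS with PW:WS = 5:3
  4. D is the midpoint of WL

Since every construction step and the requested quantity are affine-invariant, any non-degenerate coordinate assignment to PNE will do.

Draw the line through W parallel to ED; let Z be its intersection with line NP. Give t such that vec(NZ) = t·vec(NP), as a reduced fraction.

Set P = (0, 0), N = (1, 0), E = (0, 1); any affine frame gives the same invariant.
1. S is the centroid of triangle NPE ⇒ S = (1/3, 1/3)
2. L lies on line PN with PL:LN = 3:4 ⇒ L = (3/7, 0)
3. W lies on line PS with PW:WS = 5:3 ⇒ W = (5/24, 5/24)
4. D is the midpoint of WL ⇒ D = (107/336, 5/48)
through W parallel to ED: direction (107/336, -43/48); meets NP at Z = (85/301, 0)
Z = N + t·(P−N) with t = 216/301

t = 216/301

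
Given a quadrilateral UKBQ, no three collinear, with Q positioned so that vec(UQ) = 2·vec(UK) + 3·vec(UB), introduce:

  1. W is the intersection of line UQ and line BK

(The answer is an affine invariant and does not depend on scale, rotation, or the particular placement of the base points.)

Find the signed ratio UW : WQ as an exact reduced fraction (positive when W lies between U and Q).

UW:WQ = 1/4

Set U = (0, 0), K = (1, 0), B = (0, 1), Q = (2, 3); any affine frame gives the same invariant.
1. W is the intersection of line UQ and line BK ⇒ W = (2/5, 3/5)
W = U + t·(Q−U) with t = 1/5, so UW:WQ = t:(1−t) = 1/5:4/5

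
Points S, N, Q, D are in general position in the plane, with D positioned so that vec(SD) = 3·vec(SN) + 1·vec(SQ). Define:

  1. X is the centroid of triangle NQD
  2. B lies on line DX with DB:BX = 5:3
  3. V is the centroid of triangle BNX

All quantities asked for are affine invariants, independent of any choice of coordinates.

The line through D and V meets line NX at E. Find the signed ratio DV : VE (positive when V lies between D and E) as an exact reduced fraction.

DV:VE = 7

Work in coordinates with S = (0, 0), N = (1, 0), Q = (0, 1), D = (3, 1).
1. X is the centroid of triangle NQD ⇒ X = (4/3, 2/3)
2. B lies on line DX with DB:BX = 5:3 ⇒ B = (47/24, 19/24)
3. V is the centroid of triangle BNX ⇒ V = (103/72, 35/72)
line DV meets NX at E = (76/63, 26/63)
V = D + t·(E−D) with t = 7/8, so DV:VE = 7/8:1/8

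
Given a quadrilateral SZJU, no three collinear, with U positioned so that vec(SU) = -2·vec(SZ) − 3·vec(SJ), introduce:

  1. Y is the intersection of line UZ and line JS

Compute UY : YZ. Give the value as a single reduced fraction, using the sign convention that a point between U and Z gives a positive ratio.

UY:YZ = 2

Work in coordinates with S = (0, 0), Z = (1, 0), J = (0, 1), U = (-2, -3).
1. Y is the intersection of line UZ and line JS ⇒ Y = (0, -1)
Y = U + t·(Z−U) with t = 2/3, so UY:YZ = t:(1−t) = 2/3:1/3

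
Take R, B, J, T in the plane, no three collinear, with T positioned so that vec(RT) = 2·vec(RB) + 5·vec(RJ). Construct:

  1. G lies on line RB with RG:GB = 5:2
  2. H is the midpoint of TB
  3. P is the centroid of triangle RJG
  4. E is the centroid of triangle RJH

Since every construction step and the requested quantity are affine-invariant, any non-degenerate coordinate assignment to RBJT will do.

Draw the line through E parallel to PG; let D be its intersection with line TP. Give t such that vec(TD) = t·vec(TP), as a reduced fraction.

t = 293/354

Assign R = (0, 0), B = (1, 0), J = (0, 1), T = (2, 5) — the answer is frame-independent, so this choice is without loss of generality.
1. G lies on line RB with RG:GB = 5:2 ⇒ G = (5/7, 0)
2. H is the midpoint of TB ⇒ H = (3/2, 5/2)
3. P is the centroid of triangle RJG ⇒ P = (5/21, 1/3)
4. E is the centroid of triangle RJH ⇒ E = (1/2, 7/6)
through E parallel to PG: direction (10/21, -1/3); meets TP at D = (4027/7434, 604/531)
D = T + t·(P−T) with t = 293/354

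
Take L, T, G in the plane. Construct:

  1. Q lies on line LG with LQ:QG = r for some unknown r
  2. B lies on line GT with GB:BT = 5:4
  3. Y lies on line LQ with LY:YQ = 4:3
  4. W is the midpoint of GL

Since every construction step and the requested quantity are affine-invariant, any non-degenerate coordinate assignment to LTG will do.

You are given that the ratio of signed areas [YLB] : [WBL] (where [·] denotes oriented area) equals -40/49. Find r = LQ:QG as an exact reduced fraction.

r = 5/2

Set L = (0, 0), T = (1, 0), G = (0, 1); any affine frame gives the same invariant.
1. With LQ:QG = r, write λ = r/(r+1) so Q = L + λ·(G−L); Q is affine-linear in λ
2. B lies on line GT with GB:BT = 5:4 ⇒ B = (5/9, 4/9)
3. Y lies on line LQ with LY:YQ = 4:3 ⇒ Y is an affine combination of earlier points and hence also affine-linear in λ
4. W is the midpoint of GL ⇒ W = (0, 1/2)
Every point depending on Q is an affine combination of Q and λ-independent points, so each such coordinate is linear in λ; the λ² term in each signed area is a multiple of (G−L)×(G−L) = 0, so 2·[YLB] and 2·[WBL] are each linear in λ. Evaluating at λ=0 and λ=1:
  2·[YLB] = 20/63·λ,   2·[WBL] = -5/18
So [YLB]:[WBL] = (20/63·λ) / (-5/18). Setting this equal to -40/49:
  20/63·λ = -40/49·(-5/18)  ⇒  λ = 5/7
Then r = λ/(1−λ) = (5/7)/(2/7) = 5/2. Check: with r = 5/2, Q = (0, 5/7) and [YLB]:[WBL] = -40/49 as required.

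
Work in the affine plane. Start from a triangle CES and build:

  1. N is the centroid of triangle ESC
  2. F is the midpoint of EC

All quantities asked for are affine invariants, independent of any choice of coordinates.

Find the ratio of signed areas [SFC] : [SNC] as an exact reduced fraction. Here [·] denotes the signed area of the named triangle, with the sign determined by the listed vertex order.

[SFC]:[SNC] = 3/2

Work in coordinates with C = (0, 0), E = (1, 0), S = (0, 1).
1. N is the centroid of triangle ESC ⇒ N = (1/3, 1/3)
2. F is the midpoint of EC ⇒ F = (1/2, 0)
2·[SFC] = -1/2, 2·[SNC] = -1/3
[SFC]:[SNC] = -1/2:-1/3 = 3/2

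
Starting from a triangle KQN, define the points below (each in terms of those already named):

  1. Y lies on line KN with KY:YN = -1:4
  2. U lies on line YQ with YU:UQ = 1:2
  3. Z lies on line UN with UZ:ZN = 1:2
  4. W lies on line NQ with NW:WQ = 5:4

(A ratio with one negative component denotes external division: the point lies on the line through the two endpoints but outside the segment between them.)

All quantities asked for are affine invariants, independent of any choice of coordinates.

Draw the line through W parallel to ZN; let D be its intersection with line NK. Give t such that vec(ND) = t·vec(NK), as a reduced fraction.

t = -40/27

Assign K = (0, 0), Q = (1, 0), N = (0, 1) — the answer is frame-independent, so this choice is without loss of generality.
1. Y lies on line KN with KY:YN = -1:4 ⇒ Y = (0, -1/3)
2. U lies on line YQ with YU:UQ = 1:2 ⇒ U = (1/3, -2/9)
3. Z lies on line UN with UZ:ZN = 1:2 ⇒ Z = (2/9, 5/27)
4. W lies on line NQ with NW:WQ = 5:4 ⇒ W = (5/9, 4/9)
through W parallel to ZN: direction (-2/9, 22/27); meets NK at D = (0, 67/27)
D = N + t·(K−N) with t = -40/27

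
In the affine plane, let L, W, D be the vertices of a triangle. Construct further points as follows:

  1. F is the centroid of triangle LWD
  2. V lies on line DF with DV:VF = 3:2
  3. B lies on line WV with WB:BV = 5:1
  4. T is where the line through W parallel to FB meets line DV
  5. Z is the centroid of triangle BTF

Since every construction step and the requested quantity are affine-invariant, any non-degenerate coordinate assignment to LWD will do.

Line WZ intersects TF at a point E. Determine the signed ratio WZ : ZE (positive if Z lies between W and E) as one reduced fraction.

Choose coordinates L = (0, 0), W = (1, 0), D = (0, 1).
1. F is the centroid of triangle LWD ⇒ F = (1/3, 1/3)
2. V lies on line DF with DV:VF = 3:2 ⇒ V = (1/5, 3/5)
3. B lies on line WV with WB:BV = 5:1 ⇒ B = (1/3, 1/2)
4. T is where the line through W parallel to FB meets line DV ⇒ T = (1, -1)
5. Z is the centroid of triangle BTF ⇒ Z = (5/9, -1/18)
line WZ meets TF at E = (9/17, -1/17)
Z = W + t·(E−W) with t = 17/18, so WZ:ZE = 17/18:1/18

WZ:ZE = 17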